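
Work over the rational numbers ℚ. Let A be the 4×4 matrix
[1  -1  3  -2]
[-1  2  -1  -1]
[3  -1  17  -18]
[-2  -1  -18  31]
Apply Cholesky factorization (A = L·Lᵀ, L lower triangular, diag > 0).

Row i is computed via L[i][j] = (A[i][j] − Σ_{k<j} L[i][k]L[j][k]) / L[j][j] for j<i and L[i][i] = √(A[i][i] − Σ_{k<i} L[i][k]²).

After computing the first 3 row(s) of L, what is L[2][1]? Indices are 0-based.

Step 1: L[0][0] = √(1) = 1.
  L[1][0] = (-1) / L[0][0] = -1.
Step 2: L[1][1] = √(1) = 1.
  L[2][0] = (3) / L[0][0] = 3.
  L[2][1] = (2) / L[1][1] = 2.
Step 3: L[2][2] = √(4) = 2.

L[2][1] = 2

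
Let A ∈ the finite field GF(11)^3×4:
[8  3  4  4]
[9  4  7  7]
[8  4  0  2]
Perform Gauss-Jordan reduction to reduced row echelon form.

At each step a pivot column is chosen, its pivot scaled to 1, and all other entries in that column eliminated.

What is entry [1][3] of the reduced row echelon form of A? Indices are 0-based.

pivot(0,0)=8: scale R0 → (1, 10, 6, 6)
  clear (1,0): R1 −= (9)R0 → (0, 2, 8, 8)
  clear (2,0): R2 −= (8)R0 → (0, 1, 7, 9)
pivot(1,1)=2: scale R1 → (0, 1, 4, 4)
  clear (0,1): R0 −= (10)R1 → (1, 0, 10, 10)
  clear (2,1): R2 −= (1)R1 → (0, 0, 3, 5)
pivot(2,2)=3: scale R2 → (0, 0, 1, 9)
  clear (0,2): R0 −= (10)R2 → (1, 0, 0, 8)
  clear (1,2): R1 −= (4)R2 → (0, 1, 0, 1)

M[1][3] = 1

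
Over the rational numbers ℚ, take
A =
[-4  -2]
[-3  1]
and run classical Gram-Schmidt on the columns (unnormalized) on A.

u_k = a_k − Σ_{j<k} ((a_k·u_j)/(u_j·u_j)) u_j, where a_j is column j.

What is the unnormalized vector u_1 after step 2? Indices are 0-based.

Step 1: u_0 = a_0 = (-4, -3).
Step 2: u_1 = a_1 − (1/5)·u_0 = (-6/5, 8/5).

u_1 = (-6/5, 8/5)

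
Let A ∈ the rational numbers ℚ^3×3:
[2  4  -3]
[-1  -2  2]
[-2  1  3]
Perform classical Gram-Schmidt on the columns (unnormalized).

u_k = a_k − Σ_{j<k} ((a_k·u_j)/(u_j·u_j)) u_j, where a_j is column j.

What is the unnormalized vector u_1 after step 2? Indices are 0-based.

Step 1: u_0 = a_0 = (2, -1, -2).
Step 2: u_1 = a_1 − (8/9)·u_0 = (20/9, -10/9, 25/9).

u_1 = (20/9, -10/9, 25/9)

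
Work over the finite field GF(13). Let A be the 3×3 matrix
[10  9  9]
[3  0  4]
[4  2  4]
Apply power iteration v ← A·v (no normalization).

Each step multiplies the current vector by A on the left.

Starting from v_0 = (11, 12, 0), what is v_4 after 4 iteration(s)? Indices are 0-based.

v_0 = (11, 12, 0).
v_1 = A·v_0 = (10, 7, 3).
v_2 = A·v_1 = (8, 3, 1).
v_3 = A·v_2 = (12, 2, 3).
v_4 = A·v_3 = (9, 9, 12).

v_4 = (9, 9, 12)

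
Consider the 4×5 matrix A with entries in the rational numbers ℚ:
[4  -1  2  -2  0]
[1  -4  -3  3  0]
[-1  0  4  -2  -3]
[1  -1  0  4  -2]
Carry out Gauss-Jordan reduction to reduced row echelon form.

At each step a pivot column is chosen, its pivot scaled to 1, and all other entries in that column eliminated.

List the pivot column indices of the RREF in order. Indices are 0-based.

[1] R0 /= 4  ⇒  (1, -1/4, 1/2, -1/2, 0)
     R1 -= 1·R0  ⇒  (0, -15/4, -7/2, 7/2, 0)
     R2 -= -1·R0  ⇒  (0, -1/4, 9/2, -5/2, -3)
     R3 -= 1·R0  ⇒  (0, -3/4, -1/2, 9/2, -2)
[2] R1 /= -15/4  ⇒  (0, 1, 14/15, -14/15, 0)
     R0 -= -1/4·R1  ⇒  (1, 0, 11/15, -11/15, 0)
     R2 -= -1/4·R1  ⇒  (0, 0, 71/15, -41/15, -3)
     R3 -= -3/4·R1  ⇒  (0, 0, 1/5, 19/5, -2)
[3] R2 /= 71/15  ⇒  (0, 0, 1, -41/71, -45/71)
     R0 -= 11/15·R2  ⇒  (1, 0, 0, -22/71, 33/71)
     R1 -= 14/15·R2  ⇒  (0, 1, 0, -28/71, 42/71)
     R3 -= 1/5·R2  ⇒  (0, 0, 0, 278/71, -133/71)
[4] R3 /= 278/71  ⇒  (0, 0, 0, 1, -133/278)
     R0 -= -22/71·R3  ⇒  (1, 0, 0, 0, 44/139)
     R1 -= -28/71·R3  ⇒  (0, 1, 0, 0, 56/139)
     R2 -= -41/71·R3  ⇒  (0, 0, 1, 0, -253/278)

pivot columns: 0, 1, 2, 3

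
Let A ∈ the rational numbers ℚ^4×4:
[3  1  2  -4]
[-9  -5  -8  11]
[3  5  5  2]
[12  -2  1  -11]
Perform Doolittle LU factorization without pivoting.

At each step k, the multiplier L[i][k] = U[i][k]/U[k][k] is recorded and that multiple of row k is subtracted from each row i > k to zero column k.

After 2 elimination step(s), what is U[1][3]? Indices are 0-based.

[col 0] pivot 3
  R1 -= -3*R0 → (0, -2, -2, -1)  (L[1][0] := -3)
  R2 -= 1*R0 → (0, 4, 3, 6)  (L[2][0] := 1)
  R3 -= 4*R0 → (0, -6, -7, 5)  (L[3][0] := 4)
[col 1] pivot -2
  R2 -= -2*R1 → (0, 0, -1, 4)  (L[2][1] := -2)
  R3 -= 3*R1 → (0, 0, -1, 8)  (L[3][1] := 3)

U[1][3] = -1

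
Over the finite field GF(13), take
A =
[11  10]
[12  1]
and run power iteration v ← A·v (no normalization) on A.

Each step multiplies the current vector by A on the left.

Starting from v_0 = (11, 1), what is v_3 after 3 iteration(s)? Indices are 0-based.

v_3 = (3, 0)

v_0 = (11, 1).
v_1 = A·v_0 = (1, 3).
v_2 = A·v_1 = (2, 2).
v_3 = A·v_2 = (3, 0).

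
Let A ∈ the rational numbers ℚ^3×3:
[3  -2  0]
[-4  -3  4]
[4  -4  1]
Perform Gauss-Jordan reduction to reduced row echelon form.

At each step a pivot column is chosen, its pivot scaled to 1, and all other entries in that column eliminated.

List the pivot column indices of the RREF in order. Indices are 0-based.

step 1: normalize row 0 (÷3) = (1, -2/3, 0)
  row 1: subtract -4×row0 = (0, -17/3, 4)
  row 2: subtract 4×row0 = (0, -4/3, 1)
step 2: normalize row 1 (÷-17/3) = (0, 1, -12/17)
  row 0: subtract -2/3×row1 = (1, 0, -8/17)
  row 2: subtract -4/3×row1 = (0, 0, 1/17)
step 3: normalize row 2 (÷1/17) = (0, 0, 1)
  row 0: subtract -8/17×row2 = (1, 0, 0)
  row 1: subtract -12/17×row2 = (0, 1, 0)

pivot columns: 0, 1, 2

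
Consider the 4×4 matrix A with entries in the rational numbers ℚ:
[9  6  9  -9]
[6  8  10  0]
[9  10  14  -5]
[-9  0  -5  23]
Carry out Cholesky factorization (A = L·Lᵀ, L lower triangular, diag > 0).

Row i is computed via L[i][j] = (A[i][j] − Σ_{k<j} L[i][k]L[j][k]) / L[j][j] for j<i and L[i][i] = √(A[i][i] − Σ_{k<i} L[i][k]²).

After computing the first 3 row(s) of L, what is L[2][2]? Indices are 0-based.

Step 1: L[0][0] = √(9) = 3.
  L[1][0] = (6) / L[0][0] = 2.
Step 2: L[1][1] = √(4) = 2.
  L[2][0] = (9) / L[0][0] = 3.
  L[2][1] = (4) / L[1][1] = 2.
Step 3: L[2][2] = √(1) = 1.

L[2][2] = 1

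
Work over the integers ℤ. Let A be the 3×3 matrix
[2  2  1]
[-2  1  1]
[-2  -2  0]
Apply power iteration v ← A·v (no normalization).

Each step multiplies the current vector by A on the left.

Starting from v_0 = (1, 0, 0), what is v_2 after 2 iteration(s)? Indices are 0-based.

v_2 = (-2, -8, 0)

v_0 = (1, 0, 0).
v_1 = A·v_0 = (2, -2, -2).
v_2 = A·v_1 = (-2, -8, 0).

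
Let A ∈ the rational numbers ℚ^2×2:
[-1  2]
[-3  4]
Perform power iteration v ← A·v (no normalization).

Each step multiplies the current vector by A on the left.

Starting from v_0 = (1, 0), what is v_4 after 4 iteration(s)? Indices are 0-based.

v_0 = (1, 0).
v_1 = A·v_0 = (-1, -3).
v_2 = A·v_1 = (-5, -9).
v_3 = A·v_2 = (-13, -21).
v_4 = A·v_3 = (-29, -45).

v_4 = (-29, -45)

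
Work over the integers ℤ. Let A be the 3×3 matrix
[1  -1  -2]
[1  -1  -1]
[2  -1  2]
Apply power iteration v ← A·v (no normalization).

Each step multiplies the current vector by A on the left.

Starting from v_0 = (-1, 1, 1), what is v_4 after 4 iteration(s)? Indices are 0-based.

v_0 = (-1, 1, 1).
v_1 = A·v_0 = (-4, -3, -1).
v_2 = A·v_1 = (1, 0, -7).
v_3 = A·v_2 = (15, 8, -12).
v_4 = A·v_3 = (31, 19, -2).

v_4 = (31, 19, -2)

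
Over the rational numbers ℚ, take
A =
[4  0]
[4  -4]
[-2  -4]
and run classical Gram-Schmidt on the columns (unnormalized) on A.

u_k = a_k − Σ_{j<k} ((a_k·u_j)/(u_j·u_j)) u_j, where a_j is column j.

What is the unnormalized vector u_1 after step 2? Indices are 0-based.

u_1 = (8/9, -28/9, -40/9)

Step 1: u_0 = a_0 = (4, 4, -2).
Step 2: u_1 = a_1 − (-2/9)·u_0 = (8/9, -28/9, -40/9).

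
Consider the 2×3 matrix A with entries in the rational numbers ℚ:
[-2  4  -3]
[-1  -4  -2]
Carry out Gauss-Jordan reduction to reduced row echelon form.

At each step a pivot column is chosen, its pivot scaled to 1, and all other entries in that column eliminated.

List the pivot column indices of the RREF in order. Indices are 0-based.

pivot columns: 0, 1

pivot(0,0)=-2: scale R0 → (1, -2, 3/2)
  clear (1,0): R1 −= (-1)R0 → (0, -6, -1/2)
pivot(1,1)=-6: scale R1 → (0, 1, 1/12)
  clear (0,1): R0 −= (-2)R1 → (1, 0, 5/3)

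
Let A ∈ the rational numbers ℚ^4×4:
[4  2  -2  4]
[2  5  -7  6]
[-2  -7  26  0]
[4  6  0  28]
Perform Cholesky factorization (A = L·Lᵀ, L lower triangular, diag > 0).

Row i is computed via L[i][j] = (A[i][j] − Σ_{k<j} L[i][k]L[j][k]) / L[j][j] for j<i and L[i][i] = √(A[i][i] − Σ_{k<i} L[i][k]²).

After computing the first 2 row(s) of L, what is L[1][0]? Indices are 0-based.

Step 1: L[0][0] = √(4) = 2.
  L[1][0] = (2) / L[0][0] = 1.
Step 2: L[1][1] = √(4) = 2.

L[1][0] = 1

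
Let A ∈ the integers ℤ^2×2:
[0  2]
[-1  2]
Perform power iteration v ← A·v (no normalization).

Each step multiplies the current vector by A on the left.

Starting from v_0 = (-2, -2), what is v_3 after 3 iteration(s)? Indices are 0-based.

v_0 = (-2, -2).
v_1 = A·v_0 = (-4, -2).
v_2 = A·v_1 = (-4, 0).
v_3 = A·v_2 = (0, 4).

v_3 = (0, 4)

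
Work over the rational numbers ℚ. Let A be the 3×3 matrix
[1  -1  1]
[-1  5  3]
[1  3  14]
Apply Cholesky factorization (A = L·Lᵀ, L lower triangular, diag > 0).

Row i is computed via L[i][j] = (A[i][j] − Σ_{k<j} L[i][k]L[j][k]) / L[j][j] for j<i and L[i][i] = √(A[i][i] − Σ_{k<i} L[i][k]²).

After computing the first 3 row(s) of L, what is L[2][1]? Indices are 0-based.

Step 1: L[0][0] = √(1) = 1.
  L[1][0] = (-1) / L[0][0] = -1.
Step 2: L[1][1] = √(4) = 2.
  L[2][0] = (1) / L[0][0] = 1.
  L[2][1] = (4) / L[1][1] = 2.
Step 3: L[2][2] = √(9) = 3.

L[2][1] = 2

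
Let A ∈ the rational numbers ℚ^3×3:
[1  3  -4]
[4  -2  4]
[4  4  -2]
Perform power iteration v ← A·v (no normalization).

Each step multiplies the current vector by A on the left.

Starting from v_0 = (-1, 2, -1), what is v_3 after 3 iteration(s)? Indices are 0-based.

v_0 = (-1, 2, -1).
v_1 = A·v_0 = (9, -12, 6).
v_2 = A·v_1 = (-51, 84, -24).
v_3 = A·v_2 = (297, -468, 180).

v_3 = (297, -468, 180)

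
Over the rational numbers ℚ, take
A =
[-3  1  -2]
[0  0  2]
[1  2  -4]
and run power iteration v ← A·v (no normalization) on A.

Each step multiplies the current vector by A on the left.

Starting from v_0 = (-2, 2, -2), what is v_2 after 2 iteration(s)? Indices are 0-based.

v_2 = (-60, 20, -36)

v_0 = (-2, 2, -2).
v_1 = A·v_0 = (12, -4, 10).
v_2 = A·v_1 = (-60, 20, -36).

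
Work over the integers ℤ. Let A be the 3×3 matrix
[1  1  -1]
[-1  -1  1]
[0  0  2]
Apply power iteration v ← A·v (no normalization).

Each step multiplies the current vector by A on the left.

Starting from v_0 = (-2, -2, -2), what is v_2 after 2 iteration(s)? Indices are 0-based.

v_2 = (4, -4, -8)

v_0 = (-2, -2, -2).
v_1 = A·v_0 = (-2, 2, -4).
v_2 = A·v_1 = (4, -4, -8).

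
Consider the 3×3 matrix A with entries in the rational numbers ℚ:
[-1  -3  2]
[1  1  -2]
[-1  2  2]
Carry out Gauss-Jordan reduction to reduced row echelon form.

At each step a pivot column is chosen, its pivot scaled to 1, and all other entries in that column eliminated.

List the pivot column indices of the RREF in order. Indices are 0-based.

[1] R0 /= -1  ⇒  (1, 3, -2)
     R1 -= 1·R0  ⇒  (0, -2, 0)
     R2 -= -1·R0  ⇒  (0, 5, 0)
[2] R1 /= -2  ⇒  (0, 1, 0)
     R0 -= 3·R1  ⇒  (1, 0, -2)
     R2 -= 5·R1  ⇒  (0, 0, 0)
column 2 empty below row 2

pivot columns: 0, 1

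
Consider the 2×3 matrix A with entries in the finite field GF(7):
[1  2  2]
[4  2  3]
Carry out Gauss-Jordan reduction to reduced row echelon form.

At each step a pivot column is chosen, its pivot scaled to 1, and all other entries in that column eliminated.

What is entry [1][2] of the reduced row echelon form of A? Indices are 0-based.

[1] R0 /= 1  ⇒  (1, 2, 2)
     R1 -= 4·R0  ⇒  (0, 1, 2)
[2] R1 /= 1  ⇒  (0, 1, 2)
     R0 -= 2·R1  ⇒  (1, 0, 5)

M[1][2] = 2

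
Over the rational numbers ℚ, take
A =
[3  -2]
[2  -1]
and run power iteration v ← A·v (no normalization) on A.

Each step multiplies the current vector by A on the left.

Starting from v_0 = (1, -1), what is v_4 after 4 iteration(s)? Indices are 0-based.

v_4 = (17, 15)

v_0 = (1, -1).
v_1 = A·v_0 = (5, 3).
v_2 = A·v_1 = (9, 7).
v_3 = A·v_2 = (13, 11).
v_4 = A·v_3 = (17, 15).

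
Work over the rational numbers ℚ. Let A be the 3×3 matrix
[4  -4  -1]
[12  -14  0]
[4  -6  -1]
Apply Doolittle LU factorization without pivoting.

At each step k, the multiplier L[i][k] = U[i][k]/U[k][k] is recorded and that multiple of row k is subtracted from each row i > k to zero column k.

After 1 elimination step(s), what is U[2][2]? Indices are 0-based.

k=0: U[0][0]=4
  eliminate (1,0): mult=3, new row 1: (0, -2, 3); set L[1][0]=3
  eliminate (2,0): mult=1, new row 2: (0, -2, 0); set L[2][0]=1

U[2][2] = 0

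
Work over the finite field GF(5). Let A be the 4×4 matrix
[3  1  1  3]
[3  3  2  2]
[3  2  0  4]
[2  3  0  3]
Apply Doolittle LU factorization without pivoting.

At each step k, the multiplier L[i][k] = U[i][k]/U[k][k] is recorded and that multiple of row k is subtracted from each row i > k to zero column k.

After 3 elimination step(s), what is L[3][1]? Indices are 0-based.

k=0: U[0][0]=3
  eliminate (1,0): mult=1, new row 1: (0, 2, 1, 4); set L[1][0]=1
  eliminate (2,0): mult=1, new row 2: (0, 1, 4, 1); set L[2][0]=1
  eliminate (3,0): mult=4, new row 3: (0, 4, 1, 1); set L[3][0]=4
k=1: U[1][1]=2
  eliminate (2,1): mult=3, new row 2: (0, 0, 1, 4); set L[2][1]=3
  eliminate (3,1): mult=2, new row 3: (0, 0, 4, 3); set L[3][1]=2
k=2: U[2][2]=1
  eliminate (3,2): mult=4, new row 3: (0, 0, 0, 2); set L[3][2]=4

L[3][1] = 2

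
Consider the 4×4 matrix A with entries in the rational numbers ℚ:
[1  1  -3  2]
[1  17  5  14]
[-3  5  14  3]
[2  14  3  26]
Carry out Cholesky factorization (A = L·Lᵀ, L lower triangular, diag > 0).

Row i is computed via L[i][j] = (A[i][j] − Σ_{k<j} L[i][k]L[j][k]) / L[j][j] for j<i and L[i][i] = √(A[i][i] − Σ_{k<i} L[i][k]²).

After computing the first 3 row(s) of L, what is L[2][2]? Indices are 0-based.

Step 1: L[0][0] = √(1) = 1.
  L[1][0] = (1) / L[0][0] = 1.
Step 2: L[1][1] = √(16) = 4.
  L[2][0] = (-3) / L[0][0] = -3.
  L[2][1] = (8) / L[1][1] = 2.
Step 3: L[2][2] = √(1) = 1.

L[2][2] = 1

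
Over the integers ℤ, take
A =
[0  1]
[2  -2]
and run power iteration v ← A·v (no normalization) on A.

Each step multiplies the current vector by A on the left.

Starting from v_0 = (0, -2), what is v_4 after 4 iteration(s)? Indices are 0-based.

v_0 = (0, -2).
v_1 = A·v_0 = (-2, 4).
v_2 = A·v_1 = (4, -12).
v_3 = A·v_2 = (-12, 32).
v_4 = A·v_3 = (32, -88).

v_4 = (32, -88)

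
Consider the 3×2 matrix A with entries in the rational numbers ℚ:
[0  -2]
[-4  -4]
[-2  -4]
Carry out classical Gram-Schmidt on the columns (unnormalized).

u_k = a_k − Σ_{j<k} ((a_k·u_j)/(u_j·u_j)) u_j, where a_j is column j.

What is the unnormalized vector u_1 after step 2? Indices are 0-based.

Step 1: u_0 = a_0 = (0, -4, -2).
Step 2: u_1 = a_1 − (6/5)·u_0 = (-2, 4/5, -8/5).

u_1 = (-2, 4/5, -8/5)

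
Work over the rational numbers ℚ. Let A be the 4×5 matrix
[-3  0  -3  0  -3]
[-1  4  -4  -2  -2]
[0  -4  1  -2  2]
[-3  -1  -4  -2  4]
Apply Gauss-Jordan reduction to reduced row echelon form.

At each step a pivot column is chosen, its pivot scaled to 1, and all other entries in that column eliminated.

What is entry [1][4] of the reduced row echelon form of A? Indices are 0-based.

[1] R0 /= -3  ⇒  (1, 0, 1, 0, 1)
     R1 -= -1·R0  ⇒  (0, 4, -3, -2, -1)
     R3 -= -3·R0  ⇒  (0, -1, -1, -2, 7)
[2] R1 /= 4  ⇒  (0, 1, -3/4, -1/2, -1/4)
     R2 -= -4·R1  ⇒  (0, 0, -2, -4, 1)
     R3 -= -1·R1  ⇒  (0, 0, -7/4, -5/2, 27/4)
[3] R2 /= -2  ⇒  (0, 0, 1, 2, -1/2)
     R0 -= 1·R2  ⇒  (1, 0, 0, -2, 3/2)
     R1 -= -3/4·R2  ⇒  (0, 1, 0, 1, -5/8)
     R3 -= -7/4·R2  ⇒  (0, 0, 0, 1, 47/8)
[4] R3 /= 1  ⇒  (0, 0, 0, 1, 47/8)
     R0 -= -2·R3  ⇒  (1, 0, 0, 0, 53/4)
     R1 -= 1·R3  ⇒  (0, 1, 0, 0, -13/2)
     R2 -= 2·R3  ⇒  (0, 0, 1, 0, -49/4)

M[1][4] = -13/2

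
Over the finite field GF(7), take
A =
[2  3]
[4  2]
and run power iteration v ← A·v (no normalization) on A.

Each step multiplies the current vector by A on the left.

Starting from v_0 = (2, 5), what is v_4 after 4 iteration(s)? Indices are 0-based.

v_0 = (2, 5).
v_1 = A·v_0 = (5, 4).
v_2 = A·v_1 = (1, 0).
v_3 = A·v_2 = (2, 4).
v_4 = A·v_3 = (2, 2).

v_4 = (2, 2)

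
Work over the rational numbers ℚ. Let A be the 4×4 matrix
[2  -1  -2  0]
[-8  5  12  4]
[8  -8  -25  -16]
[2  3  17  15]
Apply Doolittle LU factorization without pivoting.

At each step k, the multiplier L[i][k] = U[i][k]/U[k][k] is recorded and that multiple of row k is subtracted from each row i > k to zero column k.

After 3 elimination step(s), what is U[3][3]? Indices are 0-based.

U[3][3] = -1

Step 1: pivot at (0,0) is 2.
  row1 ← row1 − (-4)·row0  ⇒  L[1][0]=-4, U row1=(0, 1, 4, 4)
  row2 ← row2 − (4)·row0  ⇒  L[2][0]=4, U row2=(0, -4, -17, -16)
  row3 ← row3 − (1)·row0  ⇒  L[3][0]=1, U row3=(0, 4, 19, 15)
Step 2: pivot at (1,1) is 1.
  row2 ← row2 − (-4)·row1  ⇒  L[2][1]=-4, U row2=(0, 0, -1, 0)
  row3 ← row3 − (4)·row1  ⇒  L[3][1]=4, U row3=(0, 0, 3, -1)
Step 3: pivot at (2,2) is -1.
  row3 ← row3 − (-3)·row2  ⇒  L[3][2]=-3, U row3=(0, 0, 0, -1)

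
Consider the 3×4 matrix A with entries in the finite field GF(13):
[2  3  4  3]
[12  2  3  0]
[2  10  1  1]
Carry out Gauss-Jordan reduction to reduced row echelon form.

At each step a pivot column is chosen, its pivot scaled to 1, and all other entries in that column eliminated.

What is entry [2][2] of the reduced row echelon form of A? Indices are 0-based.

step 1: normalize row 0 (÷2) = (1, 8, 2, 8)
  row 1: subtract 12×row0 = (0, 10, 5, 8)
  row 2: subtract 2×row0 = (0, 7, 10, 11)
step 2: normalize row 1 (÷10) = (0, 1, 7, 6)
  row 0: subtract 8×row1 = (1, 0, 11, 12)
  row 2: subtract 7×row1 = (0, 0, 0, 8)
skip col 2 (zero from row 2)
step 3: normalize row 2 (÷8) = (0, 0, 0, 1)
  row 0: subtract 12×row2 = (1, 0, 11, 0)
  row 1: subtract 6×row2 = (0, 1, 7, 0)

M[2][2] = 0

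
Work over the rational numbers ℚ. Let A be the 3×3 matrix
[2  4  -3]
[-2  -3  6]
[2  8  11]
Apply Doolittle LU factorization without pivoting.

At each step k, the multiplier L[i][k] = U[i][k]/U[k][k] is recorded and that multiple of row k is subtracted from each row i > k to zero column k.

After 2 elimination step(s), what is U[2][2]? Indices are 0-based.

Step 1: pivot at (0,0) is 2.
  row1 ← row1 − (-1)·row0  ⇒  L[1][0]=-1, U row1=(0, 1, 3)
  row2 ← row2 − (1)·row0  ⇒  L[2][0]=1, U row2=(0, 4, 14)
Step 2: pivot at (1,1) is 1.
  row2 ← row2 − (4)·row1  ⇒  L[2][1]=4, U row2=(0, 0, 2)

U[2][2] = 2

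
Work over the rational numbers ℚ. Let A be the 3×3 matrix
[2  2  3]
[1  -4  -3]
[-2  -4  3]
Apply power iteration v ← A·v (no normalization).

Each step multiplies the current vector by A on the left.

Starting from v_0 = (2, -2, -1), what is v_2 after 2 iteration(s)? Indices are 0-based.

v_2 = (23, -58, -43)

v_0 = (2, -2, -1).
v_1 = A·v_0 = (-3, 13, 1).
v_2 = A·v_1 = (23, -58, -43).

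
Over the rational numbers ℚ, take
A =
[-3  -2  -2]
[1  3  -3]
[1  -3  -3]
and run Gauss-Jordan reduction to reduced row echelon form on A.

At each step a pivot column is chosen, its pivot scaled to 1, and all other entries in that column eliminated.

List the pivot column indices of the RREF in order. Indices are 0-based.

pivot columns: 0, 1, 2

step 1: normalize row 0 (÷-3) = (1, 2/3, 2/3)
  row 1: subtract 1×row0 = (0, 7/3, -11/3)
  row 2: subtract 1×row0 = (0, -11/3, -11/3)
step 2: normalize row 1 (÷7/3) = (0, 1, -11/7)
  row 0: subtract 2/3×row1 = (1, 0, 12/7)
  row 2: subtract -11/3×row1 = (0, 0, -66/7)
step 3: normalize row 2 (÷-66/7) = (0, 0, 1)
  row 0: subtract 12/7×row2 = (1, 0, 0)
  row 1: subtract -11/7×row2 = (0, 1, 0)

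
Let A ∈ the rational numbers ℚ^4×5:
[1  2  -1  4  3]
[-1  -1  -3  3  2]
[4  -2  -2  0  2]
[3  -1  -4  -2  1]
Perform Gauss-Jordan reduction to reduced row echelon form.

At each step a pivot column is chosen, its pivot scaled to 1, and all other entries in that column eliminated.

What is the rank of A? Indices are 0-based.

rank = 4

step 1: normalize row 0 (÷1) = (1, 2, -1, 4, 3)
  row 1: subtract -1×row0 = (0, 1, -4, 7, 5)
  row 2: subtract 4×row0 = (0, -10, 2, -16, -10)
  row 3: subtract 3×row0 = (0, -7, -1, -14, -8)
step 2: normalize row 1 (÷1) = (0, 1, -4, 7, 5)
  row 0: subtract 2×row1 = (1, 0, 7, -10, -7)
  row 2: subtract -10×row1 = (0, 0, -38, 54, 40)
  row 3: subtract -7×row1 = (0, 0, -29, 35, 27)
step 3: normalize row 2 (÷-38) = (0, 0, 1, -27/19, -20/19)
  row 0: subtract 7×row2 = (1, 0, 0, -1/19, 7/19)
  row 1: subtract -4×row2 = (0, 1, 0, 25/19, 15/19)
  row 3: subtract -29×row2 = (0, 0, 0, -118/19, -67/19)
step 4: normalize row 3 (÷-118/19) = (0, 0, 0, 1, 67/118)
  row 0: subtract -1/19×row3 = (1, 0, 0, 0, 47/118)
  row 1: subtract 25/19×row3 = (0, 1, 0, 0, 5/118)
  row 2: subtract -27/19×row3 = (0, 0, 1, 0, -29/118)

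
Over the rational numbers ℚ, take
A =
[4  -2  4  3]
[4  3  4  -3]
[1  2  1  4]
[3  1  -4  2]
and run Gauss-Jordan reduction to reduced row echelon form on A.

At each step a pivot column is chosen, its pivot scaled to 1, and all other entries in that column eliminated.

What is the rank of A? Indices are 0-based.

step 1: normalize row 0 (÷4) = (1, -1/2, 1, 3/4)
  row 1: subtract 4×row0 = (0, 5, 0, -6)
  row 2: subtract 1×row0 = (0, 5/2, 0, 13/4)
  row 3: subtract 3×row0 = (0, 5/2, -7, -1/4)
step 2: normalize row 1 (÷5) = (0, 1, 0, -6/5)
  row 0: subtract -1/2×row1 = (1, 0, 1, 3/20)
  row 2: subtract 5/2×row1 = (0, 0, 0, 25/4)
  row 3: subtract 5/2×row1 = (0, 0, -7, 11/4)
step 3: exchange rows 2,3
step 3: normalize row 2 (÷-7) = (0, 0, 1, -11/28)
  row 0: subtract 1×row2 = (1, 0, 0, 19/35)
step 4: normalize row 3 (÷25/4) = (0, 0, 0, 1)
  row 0: subtract 19/35×row3 = (1, 0, 0, 0)
  row 1: subtract -6/5×row3 = (0, 1, 0, 0)
  row 2: subtract -11/28×row3 = (0, 0, 1, 0)

rank = 4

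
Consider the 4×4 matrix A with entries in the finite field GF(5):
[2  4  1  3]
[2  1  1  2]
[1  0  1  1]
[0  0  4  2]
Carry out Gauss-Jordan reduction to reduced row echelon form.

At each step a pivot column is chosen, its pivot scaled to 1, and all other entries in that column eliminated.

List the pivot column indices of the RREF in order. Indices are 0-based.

pivot columns: 0, 1, 2, 3

step 1: normalize row 0 (÷2) = (1, 2, 3, 4)
  row 1: subtract 2×row0 = (0, 2, 0, 4)
  row 2: subtract 1×row0 = (0, 3, 3, 2)
step 2: normalize row 1 (÷2) = (0, 1, 0, 2)
  row 0: subtract 2×row1 = (1, 0, 3, 0)
  row 2: subtract 3×row1 = (0, 0, 3, 1)
step 3: normalize row 2 (÷3) = (0, 0, 1, 2)
  row 0: subtract 3×row2 = (1, 0, 0, 4)
  row 3: subtract 4×row2 = (0, 0, 0, 4)
step 4: normalize row 3 (÷4) = (0, 0, 0, 1)
  row 0: subtract 4×row3 = (1, 0, 0, 0)
  row 1: subtract 2×row3 = (0, 1, 0, 0)
  row 2: subtract 2×row3 = (0, 0, 1, 0)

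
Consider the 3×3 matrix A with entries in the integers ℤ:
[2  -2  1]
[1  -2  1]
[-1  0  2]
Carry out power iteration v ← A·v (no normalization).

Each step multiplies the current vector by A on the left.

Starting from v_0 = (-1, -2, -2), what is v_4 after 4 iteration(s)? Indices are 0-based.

v_4 = (-17, -11, -8)

v_0 = (-1, -2, -2).
v_1 = A·v_0 = (0, 1, -3).
v_2 = A·v_1 = (-5, -5, -6).
v_3 = A·v_2 = (-6, -1, -7).
v_4 = A·v_3 = (-17, -11, -8).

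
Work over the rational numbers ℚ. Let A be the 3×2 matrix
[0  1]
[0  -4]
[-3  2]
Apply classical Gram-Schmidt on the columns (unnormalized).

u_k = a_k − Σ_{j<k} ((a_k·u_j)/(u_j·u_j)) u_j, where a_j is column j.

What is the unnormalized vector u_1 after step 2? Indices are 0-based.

Step 1: u_0 = a_0 = (0, 0, -3).
Step 2: u_1 = a_1 − (-2/3)·u_0 = (1, -4, 0).

u_1 = (1, -4, 0)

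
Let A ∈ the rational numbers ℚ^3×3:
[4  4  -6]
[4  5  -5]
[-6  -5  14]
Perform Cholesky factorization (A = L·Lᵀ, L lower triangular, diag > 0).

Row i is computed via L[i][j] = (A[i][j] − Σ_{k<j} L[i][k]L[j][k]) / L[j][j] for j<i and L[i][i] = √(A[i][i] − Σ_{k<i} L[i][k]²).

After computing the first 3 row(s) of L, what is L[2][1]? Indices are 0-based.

L[2][1] = 1

Step 1: L[0][0] = √(4) = 2.
  L[1][0] = (4) / L[0][0] = 2.
Step 2: L[1][1] = √(1) = 1.
  L[2][0] = (-6) / L[0][0] = -3.
  L[2][1] = (1) / L[1][1] = 1.
Step 3: L[2][2] = √(4) = 2.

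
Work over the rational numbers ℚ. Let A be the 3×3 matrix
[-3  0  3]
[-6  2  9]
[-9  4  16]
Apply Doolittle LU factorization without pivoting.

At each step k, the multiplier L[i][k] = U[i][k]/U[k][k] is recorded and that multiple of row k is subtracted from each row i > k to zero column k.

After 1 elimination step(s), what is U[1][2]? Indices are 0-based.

k=0: U[0][0]=-3
  eliminate (1,0): mult=2, new row 1: (0, 2, 3); set L[1][0]=2
  eliminate (2,0): mult=3, new row 2: (0, 4, 7); set L[2][0]=3

U[1][2] = 3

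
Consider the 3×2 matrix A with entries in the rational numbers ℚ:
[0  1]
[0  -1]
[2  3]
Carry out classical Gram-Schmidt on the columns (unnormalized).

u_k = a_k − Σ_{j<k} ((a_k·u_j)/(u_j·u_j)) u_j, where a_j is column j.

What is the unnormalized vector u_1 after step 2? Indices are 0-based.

Step 1: u_0 = a_0 = (0, 0, 2).
Step 2: u_1 = a_1 − (3/2)·u_0 = (1, -1, 0).

u_1 = (1, -1, 0)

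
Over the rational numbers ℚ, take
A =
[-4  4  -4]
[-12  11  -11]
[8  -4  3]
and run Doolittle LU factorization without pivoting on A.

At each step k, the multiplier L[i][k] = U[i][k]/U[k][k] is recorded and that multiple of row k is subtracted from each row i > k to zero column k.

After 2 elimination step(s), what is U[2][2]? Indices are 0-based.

Step 1: pivot at (0,0) is -4.
  row1 ← row1 − (3)·row0  ⇒  L[1][0]=3, U row1=(0, -1, 1)
  row2 ← row2 − (-2)·row0  ⇒  L[2][0]=-2, U row2=(0, 4, -5)
Step 2: pivot at (1,1) is -1.
  row2 ← row2 − (-4)·row1  ⇒  L[2][1]=-4, U row2=(0, 0, -1)

U[2][2] = -1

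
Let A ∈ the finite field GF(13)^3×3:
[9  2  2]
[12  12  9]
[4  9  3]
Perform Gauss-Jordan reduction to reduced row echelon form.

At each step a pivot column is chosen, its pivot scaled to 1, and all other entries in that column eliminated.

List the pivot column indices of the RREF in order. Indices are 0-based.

step 1: normalize row 0 (÷9) = (1, 6, 6)
  row 1: subtract 12×row0 = (0, 5, 2)
  row 2: subtract 4×row0 = (0, 11, 5)
step 2: normalize row 1 (÷5) = (0, 1, 3)
  row 0: subtract 6×row1 = (1, 0, 1)
  row 2: subtract 11×row1 = (0, 0, 11)
step 3: normalize row 2 (÷11) = (0, 0, 1)
  row 0: subtract 1×row2 = (1, 0, 0)
  row 1: subtract 3×row2 = (0, 1, 0)

pivot columns: 0, 1, 2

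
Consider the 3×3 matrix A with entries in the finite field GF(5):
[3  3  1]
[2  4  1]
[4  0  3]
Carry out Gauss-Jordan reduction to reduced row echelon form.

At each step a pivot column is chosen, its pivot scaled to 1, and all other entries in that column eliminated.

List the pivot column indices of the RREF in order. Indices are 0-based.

pivot columns: 0, 1, 2

[1] R0 /= 3  ⇒  (1, 1, 2)
     R1 -= 2·R0  ⇒  (0, 2, 2)
     R2 -= 4·R0  ⇒  (0, 1, 0)
[2] R1 /= 2  ⇒  (0, 1, 1)
     R0 -= 1·R1  ⇒  (1, 0, 1)
     R2 -= 1·R1  ⇒  (0, 0, 4)
[3] R2 /= 4  ⇒  (0, 0, 1)
     R0 -= 1·R2  ⇒  (1, 0, 0)
     R1 -= 1·R2  ⇒  (0, 1, 0)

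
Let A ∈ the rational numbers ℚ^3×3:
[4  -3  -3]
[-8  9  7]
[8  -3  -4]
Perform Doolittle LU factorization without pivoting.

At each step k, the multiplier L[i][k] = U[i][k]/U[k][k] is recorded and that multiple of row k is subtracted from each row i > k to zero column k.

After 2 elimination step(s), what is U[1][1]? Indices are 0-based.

U[1][1] = 3

Step 1: pivot at (0,0) is 4.
  row1 ← row1 − (-2)·row0  ⇒  L[1][0]=-2, U row1=(0, 3, 1)
  row2 ← row2 − (2)·row0  ⇒  L[2][0]=2, U row2=(0, 3, 2)
Step 2: pivot at (1,1) is 3.
  row2 ← row2 − (1)·row1  ⇒  L[2][1]=1, U row2=(0, 0, 1)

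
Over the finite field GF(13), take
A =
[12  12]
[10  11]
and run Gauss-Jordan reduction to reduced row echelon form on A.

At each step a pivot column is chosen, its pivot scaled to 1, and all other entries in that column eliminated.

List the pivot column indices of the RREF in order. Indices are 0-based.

step 1: normalize row 0 (÷12) = (1, 1)
  row 1: subtract 10×row0 = (0, 1)
step 2: normalize row 1 (÷1) = (0, 1)
  row 0: subtract 1×row1 = (1, 0)

pivot columns: 0, 1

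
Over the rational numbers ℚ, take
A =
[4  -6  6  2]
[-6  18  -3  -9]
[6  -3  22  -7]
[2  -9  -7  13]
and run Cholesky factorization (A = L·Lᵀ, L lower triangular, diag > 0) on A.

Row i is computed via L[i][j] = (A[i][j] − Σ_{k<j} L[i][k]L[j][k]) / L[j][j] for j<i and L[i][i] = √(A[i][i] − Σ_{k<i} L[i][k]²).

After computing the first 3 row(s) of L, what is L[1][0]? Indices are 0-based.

L[1][0] = -3

Step 1: L[0][0] = √(4) = 2.
  L[1][0] = (-6) / L[0][0] = -3.
Step 2: L[1][1] = √(9) = 3.
  L[2][0] = (6) / L[0][0] = 3.
  L[2][1] = (6) / L[1][1] = 2.
Step 3: L[2][2] = √(9) = 3.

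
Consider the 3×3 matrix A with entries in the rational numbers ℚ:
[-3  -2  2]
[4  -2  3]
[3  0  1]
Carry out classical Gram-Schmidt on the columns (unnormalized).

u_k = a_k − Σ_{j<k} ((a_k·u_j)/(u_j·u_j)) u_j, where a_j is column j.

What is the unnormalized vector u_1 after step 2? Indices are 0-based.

Step 1: u_0 = a_0 = (-3, 4, 3).
Step 2: u_1 = a_1 − (-1/17)·u_0 = (-37/17, -30/17, 3/17).

u_1 = (-37/17, -30/17, 3/17)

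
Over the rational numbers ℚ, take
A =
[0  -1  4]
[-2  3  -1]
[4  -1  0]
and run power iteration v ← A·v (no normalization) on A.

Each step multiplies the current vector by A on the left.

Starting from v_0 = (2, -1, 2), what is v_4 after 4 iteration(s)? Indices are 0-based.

v_4 = (1233, -1593, 1233)

v_0 = (2, -1, 2).
v_1 = A·v_0 = (9, -9, 9).
v_2 = A·v_1 = (45, -54, 45).
v_3 = A·v_2 = (234, -297, 234).
v_4 = A·v_3 = (1233, -1593, 1233).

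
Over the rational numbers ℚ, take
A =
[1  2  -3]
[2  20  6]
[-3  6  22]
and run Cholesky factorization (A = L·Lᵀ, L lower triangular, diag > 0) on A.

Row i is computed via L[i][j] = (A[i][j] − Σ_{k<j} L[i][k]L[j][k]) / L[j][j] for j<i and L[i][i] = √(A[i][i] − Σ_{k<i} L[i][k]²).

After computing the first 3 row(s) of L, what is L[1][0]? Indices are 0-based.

L[1][0] = 2

Step 1: L[0][0] = √(1) = 1.
  L[1][0] = (2) / L[0][0] = 2.
Step 2: L[1][1] = √(16) = 4.
  L[2][0] = (-3) / L[0][0] = -3.
  L[2][1] = (12) / L[1][1] = 3.
Step 3: L[2][2] = √(4) = 2.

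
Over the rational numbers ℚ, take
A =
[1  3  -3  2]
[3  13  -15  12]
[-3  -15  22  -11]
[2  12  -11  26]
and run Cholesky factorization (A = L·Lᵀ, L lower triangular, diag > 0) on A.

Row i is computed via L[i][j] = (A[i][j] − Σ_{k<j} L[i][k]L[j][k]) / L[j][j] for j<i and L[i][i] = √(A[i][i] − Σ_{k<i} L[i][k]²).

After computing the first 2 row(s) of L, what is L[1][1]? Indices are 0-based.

Step 1: L[0][0] = √(1) = 1.
  L[1][0] = (3) / L[0][0] = 3.
Step 2: L[1][1] = √(4) = 2.

L[1][1] = 2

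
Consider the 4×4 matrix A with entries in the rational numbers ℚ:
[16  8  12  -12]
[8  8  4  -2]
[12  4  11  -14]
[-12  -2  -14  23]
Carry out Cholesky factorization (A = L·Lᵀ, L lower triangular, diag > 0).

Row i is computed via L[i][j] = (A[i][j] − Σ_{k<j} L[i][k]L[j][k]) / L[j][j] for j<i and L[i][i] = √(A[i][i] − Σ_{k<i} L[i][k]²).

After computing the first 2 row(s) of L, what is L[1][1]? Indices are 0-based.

Step 1: L[0][0] = √(16) = 4.
  L[1][0] = (8) / L[0][0] = 2.
Step 2: L[1][1] = √(4) = 2.

L[1][1] = 2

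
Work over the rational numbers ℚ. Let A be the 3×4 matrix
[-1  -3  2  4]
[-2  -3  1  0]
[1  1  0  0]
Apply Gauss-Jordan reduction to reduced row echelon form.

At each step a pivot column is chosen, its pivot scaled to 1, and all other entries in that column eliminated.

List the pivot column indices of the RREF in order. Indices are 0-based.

pivot columns: 0, 1, 3

pivot(0,0)=-1: scale R0 → (1, 3, -2, -4)
  clear (1,0): R1 −= (-2)R0 → (0, 3, -3, -8)
  clear (2,0): R2 −= (1)R0 → (0, -2, 2, 4)
pivot(1,1)=3: scale R1 → (0, 1, -1, -8/3)
  clear (0,1): R0 −= (3)R1 → (1, 0, 1, 4)
  clear (2,1): R2 −= (-2)R1 → (0, 0, 0, -4/3)
col 2: no nonzero at/below row 2; advance.
pivot(2,3)=-4/3: scale R2 → (0, 0, 0, 1)
  clear (0,3): R0 −= (4)R2 → (1, 0, 1, 0)
  clear (1,3): R1 −= (-8/3)R2 → (0, 1, -1, 0)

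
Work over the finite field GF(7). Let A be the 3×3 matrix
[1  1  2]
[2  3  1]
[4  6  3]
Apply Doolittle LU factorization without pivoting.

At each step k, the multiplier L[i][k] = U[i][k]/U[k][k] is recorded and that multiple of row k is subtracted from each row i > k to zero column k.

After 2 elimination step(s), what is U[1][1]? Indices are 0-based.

U[1][1] = 1

[col 0] pivot 1
  R1 -= 2*R0 → (0, 1, 4)  (L[1][0] := 2)
  R2 -= 4*R0 → (0, 2, 2)  (L[2][0] := 4)
[col 1] pivot 1
  R2 -= 2*R1 → (0, 0, 1)  (L[2][1] := 2)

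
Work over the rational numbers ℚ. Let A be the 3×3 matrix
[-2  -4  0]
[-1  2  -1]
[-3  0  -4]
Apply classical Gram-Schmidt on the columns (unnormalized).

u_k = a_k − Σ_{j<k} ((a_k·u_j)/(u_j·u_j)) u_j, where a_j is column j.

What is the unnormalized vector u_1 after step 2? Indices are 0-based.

u_1 = (-22/7, 17/7, 9/7)

Step 1: u_0 = a_0 = (-2, -1, -3).
Step 2: u_1 = a_1 − (3/7)·u_0 = (-22/7, 17/7, 9/7).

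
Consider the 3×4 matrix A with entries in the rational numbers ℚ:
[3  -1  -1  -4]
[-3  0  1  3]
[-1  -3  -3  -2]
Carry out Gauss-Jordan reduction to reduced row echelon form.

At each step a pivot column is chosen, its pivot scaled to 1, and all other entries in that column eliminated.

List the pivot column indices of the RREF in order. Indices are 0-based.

pivot columns: 0, 1, 2

step 1: normalize row 0 (÷3) = (1, -1/3, -1/3, -4/3)
  row 1: subtract -3×row0 = (0, -1, 0, -1)
  row 2: subtract -1×row0 = (0, -10/3, -10/3, -10/3)
step 2: normalize row 1 (÷-1) = (0, 1, 0, 1)
  row 0: subtract -1/3×row1 = (1, 0, -1/3, -1)
  row 2: subtract -10/3×row1 = (0, 0, -10/3, 0)
step 3: normalize row 2 (÷-10/3) = (0, 0, 1, 0)
  row 0: subtract -1/3×row2 = (1, 0, 0, -1)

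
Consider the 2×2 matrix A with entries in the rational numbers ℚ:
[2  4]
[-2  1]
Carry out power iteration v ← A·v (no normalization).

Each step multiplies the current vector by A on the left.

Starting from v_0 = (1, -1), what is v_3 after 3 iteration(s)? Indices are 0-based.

v_0 = (1, -1).
v_1 = A·v_0 = (-2, -3).
v_2 = A·v_1 = (-16, 1).
v_3 = A·v_2 = (-28, 33).

v_3 = (-28, 33)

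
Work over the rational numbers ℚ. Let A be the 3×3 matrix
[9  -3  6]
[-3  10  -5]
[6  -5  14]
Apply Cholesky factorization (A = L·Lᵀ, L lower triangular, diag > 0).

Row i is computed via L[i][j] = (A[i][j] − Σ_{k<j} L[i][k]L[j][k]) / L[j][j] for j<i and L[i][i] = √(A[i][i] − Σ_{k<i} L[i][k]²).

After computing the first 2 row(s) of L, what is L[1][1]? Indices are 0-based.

Step 1: L[0][0] = √(9) = 3.
  L[1][0] = (-3) / L[0][0] = -1.
Step 2: L[1][1] = √(9) = 3.

L[1][1] = 3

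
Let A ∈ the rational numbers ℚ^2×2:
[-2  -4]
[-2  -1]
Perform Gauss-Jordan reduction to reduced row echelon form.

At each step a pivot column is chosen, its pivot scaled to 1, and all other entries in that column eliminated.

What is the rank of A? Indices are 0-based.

step 1: normalize row 0 (÷-2) = (1, 2)
  row 1: subtract -2×row0 = (0, 3)
step 2: normalize row 1 (÷3) = (0, 1)
  row 0: subtract 2×row1 = (1, 0)

rank = 2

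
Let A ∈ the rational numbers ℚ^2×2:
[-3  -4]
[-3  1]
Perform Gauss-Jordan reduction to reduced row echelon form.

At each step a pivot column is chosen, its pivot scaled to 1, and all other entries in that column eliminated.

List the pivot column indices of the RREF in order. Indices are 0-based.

pivot columns: 0, 1

step 1: normalize row 0 (÷-3) = (1, 4/3)
  row 1: subtract -3×row0 = (0, 5)
step 2: normalize row 1 (÷5) = (0, 1)
  row 0: subtract 4/3×row1 = (1, 0)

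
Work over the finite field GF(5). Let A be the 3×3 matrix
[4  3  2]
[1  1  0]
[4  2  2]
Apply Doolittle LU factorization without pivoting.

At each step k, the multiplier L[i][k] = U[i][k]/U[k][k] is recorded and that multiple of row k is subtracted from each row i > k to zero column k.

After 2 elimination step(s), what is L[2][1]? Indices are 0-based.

L[2][1] = 1

Step 1: pivot at (0,0) is 4.
  row1 ← row1 − (4)·row0  ⇒  L[1][0]=4, U row1=(0, 4, 2)
  row2 ← row2 − (1)·row0  ⇒  L[2][0]=1, U row2=(0, 4, 0)
Step 2: pivot at (1,1) is 4.
  row2 ← row2 − (1)·row1  ⇒  L[2][1]=1, U row2=(0, 0, 3)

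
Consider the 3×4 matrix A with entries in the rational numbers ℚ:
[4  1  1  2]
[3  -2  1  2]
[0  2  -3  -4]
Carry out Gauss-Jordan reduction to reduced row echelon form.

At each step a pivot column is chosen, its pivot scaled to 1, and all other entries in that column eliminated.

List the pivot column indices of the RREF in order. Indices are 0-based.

pivot columns: 0, 1, 2

step 1: normalize row 0 (÷4) = (1, 1/4, 1/4, 1/2)
  row 1: subtract 3×row0 = (0, -11/4, 1/4, 1/2)
step 2: normalize row 1 (÷-11/4) = (0, 1, -1/11, -2/11)
  row 0: subtract 1/4×row1 = (1, 0, 3/11, 6/11)
  row 2: subtract 2×row1 = (0, 0, -31/11, -40/11)
step 3: normalize row 2 (÷-31/11) = (0, 0, 1, 40/31)
  row 0: subtract 3/11×row2 = (1, 0, 0, 6/31)
  row 1: subtract -1/11×row2 = (0, 1, 0, -2/31)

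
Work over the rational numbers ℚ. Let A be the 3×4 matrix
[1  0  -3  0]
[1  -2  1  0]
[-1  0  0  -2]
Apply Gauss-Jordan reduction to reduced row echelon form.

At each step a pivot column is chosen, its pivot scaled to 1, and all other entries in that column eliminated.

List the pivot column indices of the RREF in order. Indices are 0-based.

[1] R0 /= 1  ⇒  (1, 0, -3, 0)
     R1 -= 1·R0  ⇒  (0, -2, 4, 0)
     R2 -= -1·R0  ⇒  (0, 0, -3, -2)
[2] R1 /= -2  ⇒  (0, 1, -2, 0)
[3] R2 /= -3  ⇒  (0, 0, 1, 2/3)
     R0 -= -3·R2  ⇒  (1, 0, 0, 2)
     R1 -= -2·R2  ⇒  (0, 1, 0, 4/3)

pivot columns: 0, 1, 2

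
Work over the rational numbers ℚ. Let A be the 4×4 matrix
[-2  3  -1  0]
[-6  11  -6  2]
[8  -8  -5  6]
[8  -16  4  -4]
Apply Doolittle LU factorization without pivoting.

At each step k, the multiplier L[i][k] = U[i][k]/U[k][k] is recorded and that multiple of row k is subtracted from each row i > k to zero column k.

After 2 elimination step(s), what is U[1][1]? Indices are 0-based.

U[1][1] = 2

k=0: U[0][0]=-2
  eliminate (1,0): mult=3, new row 1: (0, 2, -3, 2); set L[1][0]=3
  eliminate (2,0): mult=-4, new row 2: (0, 4, -9, 6); set L[2][0]=-4
  eliminate (3,0): mult=-4, new row 3: (0, -4, 0, -4); set L[3][0]=-4
k=1: U[1][1]=2
  eliminate (2,1): mult=2, new row 2: (0, 0, -3, 2); set L[2][1]=2
  eliminate (3,1): mult=-2, new row 3: (0, 0, -6, 0); set L[3][1]=-2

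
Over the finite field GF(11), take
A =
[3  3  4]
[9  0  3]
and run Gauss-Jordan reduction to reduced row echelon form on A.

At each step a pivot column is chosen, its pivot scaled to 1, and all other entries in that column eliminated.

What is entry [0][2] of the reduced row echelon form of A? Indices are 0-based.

[1] R0 /= 3  ⇒  (1, 1, 5)
     R1 -= 9·R0  ⇒  (0, 2, 2)
[2] R1 /= 2  ⇒  (0, 1, 1)
     R0 -= 1·R1  ⇒  (1, 0, 4)

M[0][2] = 4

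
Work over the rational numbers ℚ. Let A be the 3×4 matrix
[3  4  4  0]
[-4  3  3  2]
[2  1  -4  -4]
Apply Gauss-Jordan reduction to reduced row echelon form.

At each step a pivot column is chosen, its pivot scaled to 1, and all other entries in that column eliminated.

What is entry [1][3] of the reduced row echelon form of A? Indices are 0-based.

[1] R0 /= 3  ⇒  (1, 4/3, 4/3, 0)
     R1 -= -4·R0  ⇒  (0, 25/3, 25/3, 2)
     R2 -= 2·R0  ⇒  (0, -5/3, -20/3, -4)
[2] R1 /= 25/3  ⇒  (0, 1, 1, 6/25)
     R0 -= 4/3·R1  ⇒  (1, 0, 0, -8/25)
     R2 -= -5/3·R1  ⇒  (0, 0, -5, -18/5)
[3] R2 /= -5  ⇒  (0, 0, 1, 18/25)
     R1 -= 1·R2  ⇒  (0, 1, 0, -12/25)

M[1][3] = -12/25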